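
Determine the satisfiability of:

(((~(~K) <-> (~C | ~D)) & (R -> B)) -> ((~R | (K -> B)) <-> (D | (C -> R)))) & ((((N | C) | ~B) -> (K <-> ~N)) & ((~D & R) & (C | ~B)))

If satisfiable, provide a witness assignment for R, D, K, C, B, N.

R = True, D = False, K = True, C = True, B = True, N = False

  ((~(~K) <-> (~C | ~D)) & (R -> B)) -> ((~R | (K -> B)) <-> (D | (C -> R))) = True
    (~(~K) <-> (~C | ~D)) & (R -> B) = True
      ~(~K) <-> (~C | ~D) = True
        ~(~K) = True
          ~K = False
        ~C | ~D = True
          ~C = False
          ~D = True
      R -> B = True
    (~R | (K -> B)) <-> (D | (C -> R)) = True
      ~R | (K -> B) = True
        ~R = False
        K -> B = True
      D | (C -> R) = True
        C -> R = True
  (((N | C) | ~B) -> (K <-> ~N)) & ((~D & R) & (C | ~B)) = True
    ((N | C) | ~B) -> (K <-> ~N) = True
      (N | C) | ~B = True
        N | C = True
        ~B = False
      K <-> ~N = True
        ~N = True
    (~D & R) & (C | ~B) = True
      ~D & R = True
        ~D = True
      C | ~B = True
        ~B = False
Both conjuncts True, so the formula holds.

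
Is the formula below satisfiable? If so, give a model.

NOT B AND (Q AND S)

Q = True; B = False; S = True

  NOT B = True
  Q AND S = True
Both conjuncts True, so the formula holds.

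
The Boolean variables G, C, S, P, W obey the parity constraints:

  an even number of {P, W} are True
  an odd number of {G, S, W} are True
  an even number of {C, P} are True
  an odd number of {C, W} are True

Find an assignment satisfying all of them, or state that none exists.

Unsatisfiable — no assignment works.

Adding constraints 1, 3, 4 mod 2: every variable appears an even number of times on the left, so the left side is 0.
But the right sides sum to 1 (mod 2). 0 ≠ 1 — the system is inconsistent.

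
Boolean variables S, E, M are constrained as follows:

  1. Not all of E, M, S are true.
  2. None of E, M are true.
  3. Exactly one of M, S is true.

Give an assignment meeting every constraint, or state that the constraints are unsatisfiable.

S: True, E: False, M: False

  (1) {E, M, S}: 1/3 true — not all ✓
  (2) {E, M}: 0 true — none ✓
  (3) {M, S}: 1 true — exactly one ✓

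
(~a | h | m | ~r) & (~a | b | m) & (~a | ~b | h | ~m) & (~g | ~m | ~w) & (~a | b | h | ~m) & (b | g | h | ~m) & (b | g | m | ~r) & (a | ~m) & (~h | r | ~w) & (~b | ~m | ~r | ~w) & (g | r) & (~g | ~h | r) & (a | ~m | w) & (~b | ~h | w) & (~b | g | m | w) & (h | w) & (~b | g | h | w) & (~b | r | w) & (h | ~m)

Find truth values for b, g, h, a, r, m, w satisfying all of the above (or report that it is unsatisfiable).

Set b = False.
Set g = True.
Set h = False.
  then (h | w) forces w = True.
  then (h | ~m) forces m = False.
  then (~a | b | m) forces a = False.
Set r = True.
All clauses satisfied.

b: False, g: True, h: False, a: False, r: True, m: False, w: True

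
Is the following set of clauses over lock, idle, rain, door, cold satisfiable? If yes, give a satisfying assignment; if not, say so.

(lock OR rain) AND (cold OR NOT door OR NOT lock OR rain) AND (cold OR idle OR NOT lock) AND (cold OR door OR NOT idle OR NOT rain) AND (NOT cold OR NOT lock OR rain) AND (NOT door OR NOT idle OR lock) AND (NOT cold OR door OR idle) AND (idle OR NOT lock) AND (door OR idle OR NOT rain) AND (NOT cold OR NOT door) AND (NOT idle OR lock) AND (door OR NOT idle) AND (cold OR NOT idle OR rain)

lock = False; idle = False; rain = True; door = True; cold = False

Set lock = False.
  then (lock OR rain) forces rain = True.
  then (NOT idle OR lock) forces idle = False.
  then (door OR idle OR NOT rain) forces door = True.
  then (NOT cold OR NOT door) forces cold = False.
All clauses satisfied.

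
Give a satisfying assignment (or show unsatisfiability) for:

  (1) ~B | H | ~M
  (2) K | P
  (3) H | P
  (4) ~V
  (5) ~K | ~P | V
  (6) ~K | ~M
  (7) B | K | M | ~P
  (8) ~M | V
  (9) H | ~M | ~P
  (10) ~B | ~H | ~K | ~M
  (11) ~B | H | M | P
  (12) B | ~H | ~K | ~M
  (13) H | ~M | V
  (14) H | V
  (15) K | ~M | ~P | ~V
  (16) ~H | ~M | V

P = False, H = True, V = False, M = False, K = True, B = False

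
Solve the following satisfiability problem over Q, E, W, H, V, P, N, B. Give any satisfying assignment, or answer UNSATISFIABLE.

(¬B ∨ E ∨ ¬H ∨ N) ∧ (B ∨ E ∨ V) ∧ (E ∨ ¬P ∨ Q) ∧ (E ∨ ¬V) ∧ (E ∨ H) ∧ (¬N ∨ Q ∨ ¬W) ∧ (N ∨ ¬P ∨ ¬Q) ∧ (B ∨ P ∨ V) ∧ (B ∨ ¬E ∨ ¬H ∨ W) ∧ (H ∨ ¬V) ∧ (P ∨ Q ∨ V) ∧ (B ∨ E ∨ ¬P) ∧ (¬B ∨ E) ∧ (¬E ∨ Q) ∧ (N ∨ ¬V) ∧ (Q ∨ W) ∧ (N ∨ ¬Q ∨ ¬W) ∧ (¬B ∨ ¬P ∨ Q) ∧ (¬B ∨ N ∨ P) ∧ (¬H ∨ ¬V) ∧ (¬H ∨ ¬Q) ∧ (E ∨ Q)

Q = True; E = True; W = True; H = False; V = False; P = True; N = True; B = False

Try Q = False:
  (¬E ∨ Q) forces E = False.
  clause (E ∨ Q) is falsified — backtrack.
So Q = True.
  then (¬H ∨ ¬Q) forces H = False.
  then (E ∨ H) forces E = True.
  then (H ∨ ¬V) forces V = False.
Set W = True.
  then (N ∨ ¬Q ∨ ¬W) forces N = True.
Set P = True.
Set B = False.
All clauses satisfied.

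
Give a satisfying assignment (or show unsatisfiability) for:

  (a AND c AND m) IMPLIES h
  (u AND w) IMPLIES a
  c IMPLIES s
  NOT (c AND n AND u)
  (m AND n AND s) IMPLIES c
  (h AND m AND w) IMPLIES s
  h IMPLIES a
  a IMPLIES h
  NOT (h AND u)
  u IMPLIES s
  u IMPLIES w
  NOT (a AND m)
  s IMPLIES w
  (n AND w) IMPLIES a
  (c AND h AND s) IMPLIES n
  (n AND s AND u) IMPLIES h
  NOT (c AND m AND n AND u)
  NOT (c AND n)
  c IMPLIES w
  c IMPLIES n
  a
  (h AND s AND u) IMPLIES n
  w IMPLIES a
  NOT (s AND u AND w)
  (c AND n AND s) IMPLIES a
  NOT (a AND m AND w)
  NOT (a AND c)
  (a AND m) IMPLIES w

u=F; w=T; n=F; m=F; c=F; s=F; a=T; h=T

Unit clause (a) forces a = True.
In (NOT a OR NOT m) only NOT m is left, so m = False.
In (NOT a OR NOT c) only NOT c is left, so c = False.
In (NOT a OR h) only h is left, so h = True.
In (NOT h OR NOT u) only NOT u is left, so u = False.
Set w = True.
Set n = False.
Set s = False.
All clauses satisfied.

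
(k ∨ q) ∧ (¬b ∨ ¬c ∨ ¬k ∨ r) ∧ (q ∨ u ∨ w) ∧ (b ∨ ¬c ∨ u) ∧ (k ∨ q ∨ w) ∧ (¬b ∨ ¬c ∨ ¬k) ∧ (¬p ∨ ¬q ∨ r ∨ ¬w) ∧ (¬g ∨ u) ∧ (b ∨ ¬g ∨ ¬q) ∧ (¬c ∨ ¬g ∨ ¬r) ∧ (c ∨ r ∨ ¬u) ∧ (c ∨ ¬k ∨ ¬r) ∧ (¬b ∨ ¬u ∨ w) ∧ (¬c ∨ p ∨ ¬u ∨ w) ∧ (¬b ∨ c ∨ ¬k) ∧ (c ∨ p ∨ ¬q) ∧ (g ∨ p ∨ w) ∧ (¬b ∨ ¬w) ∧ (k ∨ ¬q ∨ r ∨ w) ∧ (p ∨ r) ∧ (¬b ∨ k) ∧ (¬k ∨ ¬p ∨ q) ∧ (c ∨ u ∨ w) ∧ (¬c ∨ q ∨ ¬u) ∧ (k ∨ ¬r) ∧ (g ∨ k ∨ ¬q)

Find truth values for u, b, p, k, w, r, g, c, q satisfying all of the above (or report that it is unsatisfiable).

Set u = True.
Try b = True:
  (¬b ∨ ¬u ∨ w) forces w = True.
  clause (¬b ∨ ¬w) is falsified — backtrack.
So b = False.
Set p = True.
Set k = True.
  then (¬k ∨ ¬p ∨ q) forces q = True.
  then (b ∨ ¬g ∨ ¬q) forces g = False.
Set w = False.
Set r = False.
  then (c ∨ r ∨ ¬u) forces c = True.
All clauses satisfied.

u = True, b = False, p = True, k = True, w = False, r = False, g = False, c = True, q = True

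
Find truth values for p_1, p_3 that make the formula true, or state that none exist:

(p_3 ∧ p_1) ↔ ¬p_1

p_1 = True; p_3 = False

  (p_3 ∧ p_1) ↔ ¬p_1 = True
    p_3 ∧ p_1 = False
    ¬p_1 = False
The formula evaluates to True.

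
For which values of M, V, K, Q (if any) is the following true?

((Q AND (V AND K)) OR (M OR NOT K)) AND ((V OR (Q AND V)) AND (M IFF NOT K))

M = False, V = True, K = True, Q = True

  (Q AND (V AND K)) OR (M OR NOT K) = True
    Q AND (V AND K) = True
      V AND K = True
    M OR NOT K = False
      NOT K = False
  (V OR (Q AND V)) AND (M IFF NOT K) = True
    V OR (Q AND V) = True
      Q AND V = True
    M IFF NOT K = True
      NOT K = False
Both conjuncts True, so the formula holds.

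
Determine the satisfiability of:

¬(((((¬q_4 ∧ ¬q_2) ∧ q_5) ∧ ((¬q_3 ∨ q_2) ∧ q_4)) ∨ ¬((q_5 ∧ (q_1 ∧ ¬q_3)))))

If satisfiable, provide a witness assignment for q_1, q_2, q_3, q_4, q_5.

q_1: True, q_2: False, q_3: False, q_4: True, q_5: True

  ¬(((((¬q_4 ∧ ¬q_2) ∧ q_5) ∧ ((¬q_3 ∨ q_2) ∧ q_4)) ∨ ¬((q_5 ∧ (q_1 ∧ ¬q_3))))) = True
    (((¬q_4 ∧ ¬q_2) ∧ q_5) ∧ ((¬q_3 ∨ q_2) ∧ q_4)) ∨ ¬((q_5 ∧ (q_1 ∧ ¬q_3))) = False
      ((¬q_4 ∧ ¬q_2) ∧ q_5) ∧ ((¬q_3 ∨ q_2) ∧ q_4) = False
        (¬q_4 ∧ ¬q_2) ∧ q_5 = False
          ¬q_4 ∧ ¬q_2 = False
            ¬q_4 = False
            ¬q_2 = True
        (¬q_3 ∨ q_2) ∧ q_4 = True
          ¬q_3 ∨ q_2 = True
            ¬q_3 = True
      ¬((q_5 ∧ (q_1 ∧ ¬q_3))) = False
        q_5 ∧ (q_1 ∧ ¬q_3) = True
          q_1 ∧ ¬q_3 = True
            ¬q_3 = True
The formula evaluates to True.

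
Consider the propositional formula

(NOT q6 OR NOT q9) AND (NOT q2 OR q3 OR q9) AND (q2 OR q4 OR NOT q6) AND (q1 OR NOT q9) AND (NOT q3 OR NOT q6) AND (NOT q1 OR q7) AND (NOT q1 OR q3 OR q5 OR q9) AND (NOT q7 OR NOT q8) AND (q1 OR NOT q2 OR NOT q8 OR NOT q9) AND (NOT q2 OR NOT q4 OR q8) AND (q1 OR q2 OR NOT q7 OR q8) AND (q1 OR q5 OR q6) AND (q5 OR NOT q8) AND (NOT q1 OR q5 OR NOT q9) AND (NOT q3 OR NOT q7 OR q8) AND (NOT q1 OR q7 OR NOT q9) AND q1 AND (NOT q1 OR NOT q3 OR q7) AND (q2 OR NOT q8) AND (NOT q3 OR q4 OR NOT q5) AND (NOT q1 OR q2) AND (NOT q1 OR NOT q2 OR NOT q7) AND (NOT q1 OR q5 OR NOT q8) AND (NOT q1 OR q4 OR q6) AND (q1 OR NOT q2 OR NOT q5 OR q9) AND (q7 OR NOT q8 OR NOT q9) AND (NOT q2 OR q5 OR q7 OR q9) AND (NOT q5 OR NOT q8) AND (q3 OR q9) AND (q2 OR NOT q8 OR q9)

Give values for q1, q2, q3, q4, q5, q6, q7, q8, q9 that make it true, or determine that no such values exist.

Case q2 = True:
  (q1) forces q1 = True.
  (NOT q1 OR q7) forces q7 = True.
  Clause (NOT q1 OR NOT q2 OR NOT q7) is falsified — contradiction.
Case q2 = False:
  (q1) forces q1 = True.
  Clause (NOT q1 OR q2) is falsified — contradiction.
Both cases fail, so the formula is unsatisfiable.

Unsatisfiable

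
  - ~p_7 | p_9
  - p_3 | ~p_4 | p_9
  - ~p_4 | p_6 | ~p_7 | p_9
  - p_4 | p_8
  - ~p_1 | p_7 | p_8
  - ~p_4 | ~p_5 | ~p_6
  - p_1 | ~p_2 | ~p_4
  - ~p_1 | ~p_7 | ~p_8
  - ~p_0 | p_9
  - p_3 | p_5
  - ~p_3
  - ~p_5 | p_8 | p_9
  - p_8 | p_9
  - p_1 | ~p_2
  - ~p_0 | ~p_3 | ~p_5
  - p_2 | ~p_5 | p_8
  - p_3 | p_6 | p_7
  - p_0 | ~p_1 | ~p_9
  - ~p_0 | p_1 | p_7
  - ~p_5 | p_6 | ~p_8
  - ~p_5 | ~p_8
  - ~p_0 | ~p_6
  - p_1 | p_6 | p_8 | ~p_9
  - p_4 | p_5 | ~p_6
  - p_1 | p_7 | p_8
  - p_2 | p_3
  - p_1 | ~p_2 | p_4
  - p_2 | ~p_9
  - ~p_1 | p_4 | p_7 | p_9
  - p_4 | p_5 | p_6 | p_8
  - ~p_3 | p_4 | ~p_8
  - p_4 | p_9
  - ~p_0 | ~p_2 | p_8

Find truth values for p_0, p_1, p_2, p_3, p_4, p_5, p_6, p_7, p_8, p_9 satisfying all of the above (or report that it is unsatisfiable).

Case p_3 = True:
  Clause (~p_3) is falsified — contradiction.
Case p_3 = False:
  (p_3 | p_5) forces p_5 = True.
  (~p_5 | ~p_8) forces p_8 = False.
  (p_4 | p_8) forces p_4 = True.
  (p_3 | ~p_4 | p_9) forces p_9 = True.
  (~p_4 | ~p_5 | ~p_6) forces p_6 = False.
  (p_2 | ~p_5 | p_8) forces p_2 = True.
  (p_1 | ~p_2 | ~p_4) forces p_1 = True.
  (~p_1 | p_7 | p_8) forces p_7 = True.
  (p_0 | ~p_1 | ~p_9) forces p_0 = True.
  Clause (~p_0 | ~p_2 | p_8) is falsified — contradiction.
Both cases fail, so the formula is unsatisfiable.

No satisfying assignment exists.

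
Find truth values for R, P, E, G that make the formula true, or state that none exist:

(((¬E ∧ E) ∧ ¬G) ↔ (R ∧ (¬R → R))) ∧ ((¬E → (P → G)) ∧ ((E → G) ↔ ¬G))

R = False, P = False, E = False, G = False

  ((¬E ∧ E) ∧ ¬G) ↔ (R ∧ (¬R → R)) = True
    (¬E ∧ E) ∧ ¬G = False
      ¬E ∧ E = False
        ¬E = True
      ¬G = True
    R ∧ (¬R → R) = False
      ¬R → R = False
        ¬R = True
  (¬E → (P → G)) ∧ ((E → G) ↔ ¬G) = True
    ¬E → (P → G) = True
      ¬E = True
      P → G = True
    (E → G) ↔ ¬G = True
      E → G = True
      ¬G = True
Both conjuncts True, so the formula holds.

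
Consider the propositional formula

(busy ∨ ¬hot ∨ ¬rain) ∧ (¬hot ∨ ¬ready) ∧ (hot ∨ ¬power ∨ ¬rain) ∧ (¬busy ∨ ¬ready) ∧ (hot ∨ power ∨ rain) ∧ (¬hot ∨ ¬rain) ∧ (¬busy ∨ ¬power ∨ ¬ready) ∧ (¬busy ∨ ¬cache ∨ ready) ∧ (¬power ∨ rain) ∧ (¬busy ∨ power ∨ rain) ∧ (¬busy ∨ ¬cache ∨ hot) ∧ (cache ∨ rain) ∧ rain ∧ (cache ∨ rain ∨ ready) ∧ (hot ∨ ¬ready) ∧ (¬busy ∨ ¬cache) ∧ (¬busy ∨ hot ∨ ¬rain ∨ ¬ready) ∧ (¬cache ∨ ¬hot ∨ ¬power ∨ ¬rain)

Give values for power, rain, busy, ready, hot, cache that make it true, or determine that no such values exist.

power = False; rain = True; busy = False; ready = False; hot = False; cache = True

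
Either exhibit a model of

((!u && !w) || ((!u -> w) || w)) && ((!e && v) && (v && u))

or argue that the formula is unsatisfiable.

v = True, u = True, w = True, e = False

  (!u && !w) || ((!u -> w) || w) = True
    !u && !w = False
      !u = False
      !w = False
    (!u -> w) || w = True
      !u -> w = True
        !u = False
  (!e && v) && (v && u) = True
    !e && v = True
      !e = True
    v && u = True
Both conjuncts True, so the formula holds.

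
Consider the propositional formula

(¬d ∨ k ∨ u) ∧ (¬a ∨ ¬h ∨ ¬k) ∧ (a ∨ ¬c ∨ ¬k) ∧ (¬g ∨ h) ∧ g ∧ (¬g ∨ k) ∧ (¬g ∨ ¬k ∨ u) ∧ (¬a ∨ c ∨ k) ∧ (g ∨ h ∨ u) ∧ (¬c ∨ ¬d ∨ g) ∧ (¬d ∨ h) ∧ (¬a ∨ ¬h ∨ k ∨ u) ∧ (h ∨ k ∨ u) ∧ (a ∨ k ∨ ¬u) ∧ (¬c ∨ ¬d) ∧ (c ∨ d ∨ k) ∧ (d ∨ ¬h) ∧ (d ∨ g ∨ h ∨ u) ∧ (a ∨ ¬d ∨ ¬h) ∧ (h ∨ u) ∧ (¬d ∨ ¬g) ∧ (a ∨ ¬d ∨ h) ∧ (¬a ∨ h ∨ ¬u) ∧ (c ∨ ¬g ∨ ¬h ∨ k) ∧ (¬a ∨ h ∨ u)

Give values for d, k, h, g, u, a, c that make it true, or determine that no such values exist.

Case d = True:
  (g) forces g = True.
  Clause (¬d ∨ ¬g) is falsified — contradiction.
Case d = False:
  (g) forces g = True.
  (¬g ∨ h) forces h = True.
  Clause (d ∨ ¬h) is falsified — contradiction.
Both cases fail, so the formula is unsatisfiable.

Unsatisfiable — no assignment works.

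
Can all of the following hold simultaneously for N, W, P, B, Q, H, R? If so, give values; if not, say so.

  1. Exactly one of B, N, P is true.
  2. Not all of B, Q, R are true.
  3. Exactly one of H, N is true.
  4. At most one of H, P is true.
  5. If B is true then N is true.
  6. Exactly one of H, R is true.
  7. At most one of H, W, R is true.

N=T, W=F, P=F, B=F, Q=F, H=F, R=T

  (1) {B, N, P}: 1 true — exactly one ✓
  (2) {B, Q, R}: 1/3 true — not all ✓
  (3) {H, N}: 1 true — exactly one ✓
  (4) {H, P}: 0 true — at most one ✓
  (5) B=F ⇒ N: vacuous ✓
  (6) {H, R}: 1 true — exactly one ✓
  (7) {H, W, R}: 1 true — at most one ✓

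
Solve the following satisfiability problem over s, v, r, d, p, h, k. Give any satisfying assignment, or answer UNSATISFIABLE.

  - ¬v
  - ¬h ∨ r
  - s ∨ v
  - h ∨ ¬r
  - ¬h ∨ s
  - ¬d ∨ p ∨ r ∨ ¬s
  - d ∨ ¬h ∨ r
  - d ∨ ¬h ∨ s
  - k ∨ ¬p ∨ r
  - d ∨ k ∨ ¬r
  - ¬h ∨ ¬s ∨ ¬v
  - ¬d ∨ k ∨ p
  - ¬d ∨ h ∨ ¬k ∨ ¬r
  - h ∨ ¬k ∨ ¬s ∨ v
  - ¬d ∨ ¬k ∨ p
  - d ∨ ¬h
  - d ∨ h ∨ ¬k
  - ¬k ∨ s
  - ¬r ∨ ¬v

s = True, v = False, r = False, d = False, p = False, h = False, k = False

Unit clause (¬v) forces v = False.
In (s ∨ v) only s is left, so s = True.
Set r = False.
  then (¬h ∨ r) forces h = False.
  then (h ∨ ¬k ∨ ¬s ∨ v) forces k = False.
  then (k ∨ ¬p ∨ r) forces p = False.
  then (¬d ∨ k ∨ p) forces d = False.
All clauses satisfied.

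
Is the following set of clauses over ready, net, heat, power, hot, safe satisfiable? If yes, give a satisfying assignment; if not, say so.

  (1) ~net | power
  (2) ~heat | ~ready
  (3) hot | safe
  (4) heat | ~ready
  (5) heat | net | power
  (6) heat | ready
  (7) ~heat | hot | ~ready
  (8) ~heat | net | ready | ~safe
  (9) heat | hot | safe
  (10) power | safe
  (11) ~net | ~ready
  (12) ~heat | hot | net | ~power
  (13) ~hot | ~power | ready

ready=F, net=T, heat=T, power=T, hot=F, safe=T

Try ready = True:
  (~heat | ~ready) forces heat = False.
  clause (heat | ~ready) is falsified — backtrack.
So ready = False.
  then (heat | ready) forces heat = True.
Set net = True.
  then (~net | power) forces power = True.
  then (~hot | ~power | ready) forces hot = False.
  then (hot | safe) forces safe = True.
All clauses satisfied.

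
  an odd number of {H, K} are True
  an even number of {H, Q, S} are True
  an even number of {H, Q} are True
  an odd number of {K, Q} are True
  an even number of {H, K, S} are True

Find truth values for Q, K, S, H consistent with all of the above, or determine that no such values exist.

Unsatisfiable

Adding constraints 1, 2, 3, 5 mod 2: every variable appears an even number of times on the left, so the left side is 0.
But the right sides sum to 1 (mod 2). 0 ≠ 1 — the system is inconsistent.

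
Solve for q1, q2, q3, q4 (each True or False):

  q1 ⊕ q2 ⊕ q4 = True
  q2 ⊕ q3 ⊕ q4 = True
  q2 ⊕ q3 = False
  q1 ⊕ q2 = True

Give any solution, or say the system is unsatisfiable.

Unsatisfiable — no assignment works.

Adding constraints 1, 2, 3, 4 mod 2: every variable appears an even number of times on the left, so the left side is 0.
But the right sides sum to 1 (mod 2). 0 ≠ 1 — the system is inconsistent.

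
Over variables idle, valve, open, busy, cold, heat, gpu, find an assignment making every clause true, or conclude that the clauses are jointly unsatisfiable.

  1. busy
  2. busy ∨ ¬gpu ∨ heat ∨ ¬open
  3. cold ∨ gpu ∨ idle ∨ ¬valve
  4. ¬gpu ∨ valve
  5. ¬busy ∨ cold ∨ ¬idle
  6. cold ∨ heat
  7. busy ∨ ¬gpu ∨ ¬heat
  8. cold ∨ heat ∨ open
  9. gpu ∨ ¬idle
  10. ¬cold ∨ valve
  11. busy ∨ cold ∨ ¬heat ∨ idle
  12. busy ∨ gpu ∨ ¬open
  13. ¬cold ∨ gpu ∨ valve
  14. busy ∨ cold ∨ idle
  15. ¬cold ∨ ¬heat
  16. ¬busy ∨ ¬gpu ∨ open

idle = False, valve = True, open = True, busy = True, cold = False, heat = True, gpu = True

Unit clause (busy) forces busy = True.
Set idle = False.
Set valve = True.
Set open = True.
Set cold = False.
  then (cold ∨ gpu ∨ idle ∨ ¬valve) forces gpu = True.
  then (cold ∨ heat) forces heat = True.
All clauses satisfied.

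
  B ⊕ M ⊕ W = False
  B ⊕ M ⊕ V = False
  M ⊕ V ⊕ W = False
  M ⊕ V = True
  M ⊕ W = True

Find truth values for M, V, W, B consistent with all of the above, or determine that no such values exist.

M = False, V = True, W = True, B = True

B ⊕ M ⊕ W = T ⊕ F ⊕ T = False ✓
B ⊕ M ⊕ V = T ⊕ F ⊕ T = False ✓
M ⊕ V ⊕ W = F ⊕ T ⊕ T = False ✓
M ⊕ V = F ⊕ T = True ✓
M ⊕ W = F ⊕ T = True ✓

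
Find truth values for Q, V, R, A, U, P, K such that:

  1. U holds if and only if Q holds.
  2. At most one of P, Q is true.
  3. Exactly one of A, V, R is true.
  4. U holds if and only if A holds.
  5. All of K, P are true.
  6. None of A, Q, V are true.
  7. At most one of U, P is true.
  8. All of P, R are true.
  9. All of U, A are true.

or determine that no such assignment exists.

No satisfying assignment exists.

Case A = True:
  Constraint (6) is violated (A=T) — contradiction.
Case A = False:
  Constraint (9) is violated (A=F) — contradiction.
Both cases fail — unsatisfiable.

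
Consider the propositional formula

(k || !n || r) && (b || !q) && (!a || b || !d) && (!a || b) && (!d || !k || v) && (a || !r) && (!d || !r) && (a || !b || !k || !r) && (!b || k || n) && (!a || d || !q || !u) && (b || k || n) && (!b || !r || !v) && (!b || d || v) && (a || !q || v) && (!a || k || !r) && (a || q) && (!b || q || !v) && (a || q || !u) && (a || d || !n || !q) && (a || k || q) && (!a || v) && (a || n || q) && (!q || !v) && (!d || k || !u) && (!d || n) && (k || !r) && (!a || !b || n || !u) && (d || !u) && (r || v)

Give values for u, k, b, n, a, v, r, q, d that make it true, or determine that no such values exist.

The formula is unsatisfiable.

Case v = True:
  (!q || !v) forces q = False.
  (a || q) forces a = True.
  (!a || b) forces b = True.
  Clause (!b || q || !v) is falsified — contradiction.
Case v = False:
  (!a || v) forces a = False.
  (a || !r) forces r = False.
  Clause (r || v) is falsified — contradiction.
Both cases fail, so the formula is unsatisfiable.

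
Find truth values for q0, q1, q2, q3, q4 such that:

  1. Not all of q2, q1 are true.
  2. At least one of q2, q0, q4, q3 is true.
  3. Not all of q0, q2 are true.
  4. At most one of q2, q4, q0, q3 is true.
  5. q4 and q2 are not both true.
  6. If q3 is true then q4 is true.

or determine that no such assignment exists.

q0 = False; q1 = False; q2 = False; q3 = False; q4 = True

  (1) {q2, q1}: 0/2 true — not all ✓
  (2) {q2, q0, q4, q3}: 1 true — at least one ✓
  (3) {q0, q2}: 0/2 true — not all ✓
  (4) {q2, q4, q0, q3}: 1 true — at most one ✓
  (5) q4=T, q2=F — not both ✓
  (6) q3=F ⇒ q4: vacuous ✓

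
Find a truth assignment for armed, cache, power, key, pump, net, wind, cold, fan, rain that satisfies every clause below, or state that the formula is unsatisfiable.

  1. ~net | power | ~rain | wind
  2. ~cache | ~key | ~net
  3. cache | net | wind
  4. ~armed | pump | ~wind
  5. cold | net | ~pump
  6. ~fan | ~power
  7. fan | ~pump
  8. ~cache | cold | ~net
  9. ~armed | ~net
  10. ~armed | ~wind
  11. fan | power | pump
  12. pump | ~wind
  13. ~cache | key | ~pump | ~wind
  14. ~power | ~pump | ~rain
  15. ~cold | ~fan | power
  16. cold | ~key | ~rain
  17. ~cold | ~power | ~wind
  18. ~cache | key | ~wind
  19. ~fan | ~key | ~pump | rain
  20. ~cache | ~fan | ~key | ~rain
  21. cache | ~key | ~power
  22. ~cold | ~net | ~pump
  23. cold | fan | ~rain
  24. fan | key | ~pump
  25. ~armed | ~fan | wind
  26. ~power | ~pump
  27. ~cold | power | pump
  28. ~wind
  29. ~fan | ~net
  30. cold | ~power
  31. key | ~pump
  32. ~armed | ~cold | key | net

armed = False; cache = True; power = False; key = False; pump = False; net = False; wind = False; cold = False; fan = True; rain = False

Unit clause (~wind) forces wind = False.
Set armed = False.
Set cache = True.
Set power = False.
Set key = False.
  then (key | ~pump) forces pump = False.
  then (fan | power | pump) forces fan = True.
  then (~cold | ~fan | power) forces cold = False.
  then (~fan | ~net) forces net = False.
Set rain = False.
All clauses satisfied.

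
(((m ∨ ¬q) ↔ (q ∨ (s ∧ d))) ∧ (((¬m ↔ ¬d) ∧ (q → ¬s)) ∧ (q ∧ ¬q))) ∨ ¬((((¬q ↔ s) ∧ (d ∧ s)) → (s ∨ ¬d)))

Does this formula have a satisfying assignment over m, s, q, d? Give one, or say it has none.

UNSATISFIABLE

Case q = True: the formula simplifies to ¬(((¬s ∧ (d ∧ s)) → (s ∨ ¬d))).
  s = True: this becomes ¬((False → True)) = False.
  s = False: this becomes ¬((False → ¬d)) = False.
Case q = False: the formula simplifies to ¬(((s ∧ (d ∧ s)) → (s ∨ ¬d))).
  s = True: this becomes ¬((d → True)) = False.
  s = False: this becomes ¬((False → ¬d)) = False.
Both cases fail — unsatisfiable.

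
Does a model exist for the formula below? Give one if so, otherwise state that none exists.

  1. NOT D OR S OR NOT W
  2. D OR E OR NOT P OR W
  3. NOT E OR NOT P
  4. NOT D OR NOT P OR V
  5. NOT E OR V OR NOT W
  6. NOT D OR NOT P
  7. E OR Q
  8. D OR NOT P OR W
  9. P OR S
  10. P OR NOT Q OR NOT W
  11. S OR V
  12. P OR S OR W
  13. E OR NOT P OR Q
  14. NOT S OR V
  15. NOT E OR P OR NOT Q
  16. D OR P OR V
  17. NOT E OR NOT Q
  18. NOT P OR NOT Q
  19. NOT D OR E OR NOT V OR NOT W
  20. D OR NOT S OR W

Try P = True:
  (NOT E OR NOT P) forces E = False.
  (NOT D OR NOT P) forces D = False.
  (D OR E OR NOT P OR W) forces W = True.
  (E OR Q) forces Q = True.
  clause (NOT P OR NOT Q) is falsified — backtrack.
So P = False.
  then (P OR S) forces S = True.
  then (NOT S OR V) forces V = True.
Set E = True.
  then (NOT E OR P OR NOT Q) forces Q = False.
Set D = True.
Set W = False.
All clauses satisfied.

P = False, E = True, D = True, W = False, Q = False, V = True, S = True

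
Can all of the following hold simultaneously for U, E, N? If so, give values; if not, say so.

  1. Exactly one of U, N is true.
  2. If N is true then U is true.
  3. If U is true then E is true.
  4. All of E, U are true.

U: True, E: True, N: False

  (1) {U, N}: 1 true — exactly one ✓
  (2) N=F ⇒ U: vacuous ✓
  (3) U=T ⇒ E: T ✓
  (4) {E, U}: all 2 true ✓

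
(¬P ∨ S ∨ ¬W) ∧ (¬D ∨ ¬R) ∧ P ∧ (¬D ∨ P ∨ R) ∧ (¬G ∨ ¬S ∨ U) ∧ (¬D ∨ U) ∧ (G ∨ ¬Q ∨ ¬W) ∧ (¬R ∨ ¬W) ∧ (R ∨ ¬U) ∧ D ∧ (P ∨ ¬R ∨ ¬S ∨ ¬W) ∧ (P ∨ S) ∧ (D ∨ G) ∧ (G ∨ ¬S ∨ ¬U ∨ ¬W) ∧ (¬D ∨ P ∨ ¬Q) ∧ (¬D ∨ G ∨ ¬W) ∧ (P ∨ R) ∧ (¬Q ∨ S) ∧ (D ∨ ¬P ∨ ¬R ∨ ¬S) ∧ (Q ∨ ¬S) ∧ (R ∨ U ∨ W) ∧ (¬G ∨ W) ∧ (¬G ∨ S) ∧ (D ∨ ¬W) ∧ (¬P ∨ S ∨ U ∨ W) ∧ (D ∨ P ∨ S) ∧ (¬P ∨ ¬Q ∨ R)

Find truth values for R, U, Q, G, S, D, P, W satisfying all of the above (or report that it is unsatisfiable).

Unsatisfiable — no assignment works.

Case D = True:
  (¬D ∨ ¬R) forces R = False.
  (P) forces P = True.
  (¬D ∨ U) forces U = True.
  Clause (R ∨ ¬U) is falsified — contradiction.
Case D = False:
  Clause (D) is falsified — contradiction.
Both cases fail, so the formula is unsatisfiable.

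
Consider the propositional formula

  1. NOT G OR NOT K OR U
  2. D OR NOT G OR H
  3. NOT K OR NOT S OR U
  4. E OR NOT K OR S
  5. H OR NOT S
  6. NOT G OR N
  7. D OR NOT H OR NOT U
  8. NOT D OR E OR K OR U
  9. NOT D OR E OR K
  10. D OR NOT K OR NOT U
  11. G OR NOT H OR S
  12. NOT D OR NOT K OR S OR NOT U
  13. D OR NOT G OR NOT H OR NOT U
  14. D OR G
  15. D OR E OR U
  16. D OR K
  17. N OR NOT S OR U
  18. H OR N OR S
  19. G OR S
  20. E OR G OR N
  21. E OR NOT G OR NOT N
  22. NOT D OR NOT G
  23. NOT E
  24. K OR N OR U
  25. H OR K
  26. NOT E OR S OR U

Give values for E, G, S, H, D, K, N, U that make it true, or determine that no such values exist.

Unit clause (NOT E) forces E = False.
Try G = True:
  (NOT G OR N) forces N = True.
  clause (E OR NOT G OR NOT N) is falsified — backtrack.
So G = False.
  then (D OR G) forces D = True.
  then (G OR S) forces S = True.
  then (E OR G OR N) forces N = True.
  then (H OR NOT S) forces H = True.
  then (NOT D OR E OR K) forces K = True.
  then (NOT K OR NOT S OR U) forces U = True.
All clauses satisfied.

E: False, G: False, S: True, H: True, D: True, K: True, N: True, U: True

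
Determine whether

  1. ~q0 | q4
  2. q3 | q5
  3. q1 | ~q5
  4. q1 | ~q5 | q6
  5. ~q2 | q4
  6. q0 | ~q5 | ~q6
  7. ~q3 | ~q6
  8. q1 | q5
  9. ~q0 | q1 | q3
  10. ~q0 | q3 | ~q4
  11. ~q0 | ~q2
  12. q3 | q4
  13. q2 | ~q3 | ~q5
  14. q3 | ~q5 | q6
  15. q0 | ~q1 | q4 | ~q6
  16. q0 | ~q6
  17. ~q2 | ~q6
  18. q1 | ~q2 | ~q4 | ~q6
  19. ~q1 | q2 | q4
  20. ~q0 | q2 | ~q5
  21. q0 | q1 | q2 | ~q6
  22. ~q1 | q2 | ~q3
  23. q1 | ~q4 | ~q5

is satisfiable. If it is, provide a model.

q0: False; q1: True; q2: True; q3: True; q4: True; q5: True; q6: False

Set q0 = False.
  then (q0 | ~q6) forces q6 = False.
Try q1 = False:
  (q1 | ~q5) forces q5 = False.
  clause (q1 | q5) is falsified — backtrack.
So q1 = True.
Try q2 = False:
  (~q1 | q2 | q4) forces q4 = True.
  (~q1 | q2 | ~q3) forces q3 = False.
  (q3 | q5) forces q5 = True.
  clause (q3 | ~q5 | q6) is falsified — backtrack.
So q2 = True.
  then (~q2 | q4) forces q4 = True.
Try q3 = False:
  (q3 | q5) forces q5 = True.
  clause (q3 | ~q5 | q6) is falsified — backtrack.
So q3 = True.
Set q5 = True.
All clauses satisfied.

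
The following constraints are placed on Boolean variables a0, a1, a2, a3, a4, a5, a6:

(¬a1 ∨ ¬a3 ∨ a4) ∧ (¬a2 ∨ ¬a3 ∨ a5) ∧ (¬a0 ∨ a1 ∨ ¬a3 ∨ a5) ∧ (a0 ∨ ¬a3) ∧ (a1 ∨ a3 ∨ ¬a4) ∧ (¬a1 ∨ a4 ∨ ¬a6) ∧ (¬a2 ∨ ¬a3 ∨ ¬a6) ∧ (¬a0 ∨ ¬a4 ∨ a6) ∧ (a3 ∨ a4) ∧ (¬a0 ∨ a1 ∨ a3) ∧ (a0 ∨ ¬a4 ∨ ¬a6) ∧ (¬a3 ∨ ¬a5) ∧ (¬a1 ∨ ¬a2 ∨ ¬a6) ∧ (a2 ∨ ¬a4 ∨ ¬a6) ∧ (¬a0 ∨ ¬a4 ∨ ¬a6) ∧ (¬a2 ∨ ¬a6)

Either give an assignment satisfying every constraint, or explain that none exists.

Set a0 = False.
  then (a0 ∨ ¬a3) forces a3 = False.
  then (a3 ∨ a4) forces a4 = True.
  then (a0 ∨ ¬a4 ∨ ¬a6) forces a6 = False.
  then (a1 ∨ a3 ∨ ¬a4) forces a1 = True.
Set a2 = False.
Set a5 = True.
All clauses satisfied.

a0 = False; a1 = True; a2 = False; a3 = False; a4 = True; a5 = True; a6 = False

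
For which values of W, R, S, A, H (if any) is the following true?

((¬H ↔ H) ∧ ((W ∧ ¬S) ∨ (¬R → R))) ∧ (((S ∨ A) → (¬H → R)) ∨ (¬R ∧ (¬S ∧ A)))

The conjunct ¬H ↔ H is unsatisfiable on its own:
  H=F: evaluates to False.
  H=T: evaluates to False.
So the whole conjunction is unsatisfiable.

Unsatisfiable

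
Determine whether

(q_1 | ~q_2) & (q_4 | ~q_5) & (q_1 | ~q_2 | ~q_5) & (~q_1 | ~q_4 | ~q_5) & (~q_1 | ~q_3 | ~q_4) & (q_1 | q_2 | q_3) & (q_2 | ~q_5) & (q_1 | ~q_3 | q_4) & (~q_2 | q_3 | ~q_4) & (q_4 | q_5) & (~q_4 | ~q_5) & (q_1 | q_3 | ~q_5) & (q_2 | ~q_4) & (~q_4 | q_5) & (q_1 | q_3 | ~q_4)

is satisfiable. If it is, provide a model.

Unsatisfiable — no assignment works.

Case q_4 = True:
  (~q_4 | ~q_5) forces q_5 = False.
  Clause (~q_4 | q_5) is falsified — contradiction.
Case q_4 = False:
  (q_4 | ~q_5) forces q_5 = False.
  Clause (q_4 | q_5) is falsified — contradiction.
Both cases fail, so the formula is unsatisfiable.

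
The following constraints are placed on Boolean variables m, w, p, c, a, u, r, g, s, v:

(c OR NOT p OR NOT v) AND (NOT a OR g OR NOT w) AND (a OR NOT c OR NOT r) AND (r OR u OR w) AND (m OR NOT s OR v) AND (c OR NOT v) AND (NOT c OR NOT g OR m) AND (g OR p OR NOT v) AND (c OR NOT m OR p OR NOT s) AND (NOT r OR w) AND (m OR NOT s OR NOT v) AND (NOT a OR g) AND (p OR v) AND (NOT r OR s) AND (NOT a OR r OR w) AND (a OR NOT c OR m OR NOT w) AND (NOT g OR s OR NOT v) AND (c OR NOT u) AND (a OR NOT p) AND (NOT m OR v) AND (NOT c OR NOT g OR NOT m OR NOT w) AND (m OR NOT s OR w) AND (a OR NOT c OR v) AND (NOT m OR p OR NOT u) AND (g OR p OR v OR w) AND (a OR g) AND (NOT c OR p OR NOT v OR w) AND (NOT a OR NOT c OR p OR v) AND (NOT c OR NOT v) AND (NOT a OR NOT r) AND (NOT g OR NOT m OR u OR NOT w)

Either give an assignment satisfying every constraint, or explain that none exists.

Try m = True:
  (NOT m OR v) forces v = True.
  (c OR NOT v) forces c = True.
  clause (NOT c OR NOT v) is falsified — backtrack.
So m = False.
Set w = True.
Try p = False:
  (p OR v) forces v = True.
  (c OR NOT v) forces c = True.
  clause (NOT c OR NOT v) is falsified — backtrack.
So p = True.
  then (a OR NOT p) forces a = True.
  then (NOT a OR NOT r) forces r = False.
  then (NOT a OR g OR NOT w) forces g = True.
  then (NOT c OR NOT g OR m) forces c = False.
  then (c OR NOT u) forces u = False.
  then (c OR NOT p OR NOT v) forces v = False.
  then (m OR NOT s OR v) forces s = False.
All clauses satisfied.

m = False, w = True, p = True, c = False, a = True, u = False, r = False, g = True, s = False, v = False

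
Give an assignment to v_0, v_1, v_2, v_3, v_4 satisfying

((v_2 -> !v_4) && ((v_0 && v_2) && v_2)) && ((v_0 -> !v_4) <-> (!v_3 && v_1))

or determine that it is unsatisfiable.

v_0: True, v_1: True, v_2: True, v_3: False, v_4: False

  (v_2 -> !v_4) && ((v_0 && v_2) && v_2) = True
    v_2 -> !v_4 = True
      !v_4 = True
    (v_0 && v_2) && v_2 = True
      v_0 && v_2 = True
  (v_0 -> !v_4) <-> (!v_3 && v_1) = True
    v_0 -> !v_4 = True
      !v_4 = True
    !v_3 && v_1 = True
      !v_3 = True
Both conjuncts True, so the formula holds.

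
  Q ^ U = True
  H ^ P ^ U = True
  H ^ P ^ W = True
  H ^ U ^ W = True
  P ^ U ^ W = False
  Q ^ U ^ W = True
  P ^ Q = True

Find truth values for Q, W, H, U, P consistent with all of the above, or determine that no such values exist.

Q: True; W: False; H: True; U: False; P: False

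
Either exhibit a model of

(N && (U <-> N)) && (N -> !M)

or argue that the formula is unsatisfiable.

M = False; U = True; N = True

  N && (U <-> N) = True
    U <-> N = True
  N -> !M = True
    !M = True
Both conjuncts True, so the formula holds.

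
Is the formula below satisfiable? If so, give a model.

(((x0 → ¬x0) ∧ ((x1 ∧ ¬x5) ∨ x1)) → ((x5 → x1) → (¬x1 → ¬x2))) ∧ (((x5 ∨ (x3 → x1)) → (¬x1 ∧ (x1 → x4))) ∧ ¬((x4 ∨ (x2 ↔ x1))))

x0 = True, x1 = False, x2 = True, x3 = False, x4 = False, x5 = True

  ((x0 → ¬x0) ∧ ((x1 ∧ ¬x5) ∨ x1)) → ((x5 → x1) → (¬x1 → ¬x2)) = True
    (x0 → ¬x0) ∧ ((x1 ∧ ¬x5) ∨ x1) = False
      x0 → ¬x0 = False
        ¬x0 = False
      (x1 ∧ ¬x5) ∨ x1 = False
        x1 ∧ ¬x5 = False
          ¬x5 = False
    (x5 → x1) → (¬x1 → ¬x2) = True
      x5 → x1 = False
      ¬x1 → ¬x2 = False
        ¬x1 = True
        ¬x2 = False
  ((x5 ∨ (x3 → x1)) → (¬x1 ∧ (x1 → x4))) ∧ ¬((x4 ∨ (x2 ↔ x1))) = True
    (x5 ∨ (x3 → x1)) → (¬x1 ∧ (x1 → x4)) = True
      x5 ∨ (x3 → x1) = True
        x3 → x1 = True
      ¬x1 ∧ (x1 → x4) = True
        ¬x1 = True
        x1 → x4 = True
    ¬((x4 ∨ (x2 ↔ x1))) = True
      x4 ∨ (x2 ↔ x1) = False
        x2 ↔ x1 = False
Both conjuncts True, so the formula holds.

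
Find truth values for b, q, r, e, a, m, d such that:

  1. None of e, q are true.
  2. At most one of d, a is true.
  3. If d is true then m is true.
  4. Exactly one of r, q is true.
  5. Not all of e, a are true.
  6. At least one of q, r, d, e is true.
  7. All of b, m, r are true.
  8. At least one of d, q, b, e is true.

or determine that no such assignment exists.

b=T; q=F; r=T; e=F; a=T; m=T; d=F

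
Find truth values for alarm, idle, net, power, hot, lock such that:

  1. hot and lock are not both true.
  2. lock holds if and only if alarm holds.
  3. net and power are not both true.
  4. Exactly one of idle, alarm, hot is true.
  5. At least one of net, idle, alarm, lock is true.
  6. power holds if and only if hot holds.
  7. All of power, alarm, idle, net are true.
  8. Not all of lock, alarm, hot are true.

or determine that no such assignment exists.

Case net = True:
  (3) with net=T forces power = False.
  Constraint (7) is violated (power=F) — contradiction.
Case net = False:
  Constraint (7) is violated (net=F) — contradiction.
Both cases fail — unsatisfiable.

No satisfying assignment exists.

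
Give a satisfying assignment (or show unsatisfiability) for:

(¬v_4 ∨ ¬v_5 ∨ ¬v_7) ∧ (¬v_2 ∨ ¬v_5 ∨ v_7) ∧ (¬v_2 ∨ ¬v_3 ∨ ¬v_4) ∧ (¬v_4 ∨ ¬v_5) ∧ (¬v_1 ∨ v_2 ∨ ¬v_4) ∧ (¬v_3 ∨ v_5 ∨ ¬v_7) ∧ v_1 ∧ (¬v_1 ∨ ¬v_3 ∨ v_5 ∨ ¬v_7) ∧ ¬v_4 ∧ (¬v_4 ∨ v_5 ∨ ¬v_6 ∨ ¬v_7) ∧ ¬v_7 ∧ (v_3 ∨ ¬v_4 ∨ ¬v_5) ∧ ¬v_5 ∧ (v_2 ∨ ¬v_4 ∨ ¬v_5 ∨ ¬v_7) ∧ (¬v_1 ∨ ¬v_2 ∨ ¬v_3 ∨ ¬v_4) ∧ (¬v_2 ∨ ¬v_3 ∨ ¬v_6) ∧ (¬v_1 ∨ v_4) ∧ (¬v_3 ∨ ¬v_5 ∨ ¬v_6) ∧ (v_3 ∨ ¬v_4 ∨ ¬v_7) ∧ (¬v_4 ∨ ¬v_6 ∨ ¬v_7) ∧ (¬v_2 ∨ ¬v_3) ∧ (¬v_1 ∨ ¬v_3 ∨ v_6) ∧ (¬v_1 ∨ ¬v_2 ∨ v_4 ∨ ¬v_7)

Case v_1 = True:
  (¬v_4) forces v_4 = False.
  Clause (¬v_1 ∨ v_4) is falsified — contradiction.
Case v_1 = False:
  Clause (v_1) is falsified — contradiction.
Both cases fail, so the formula is unsatisfiable.

UNSATISFIABLE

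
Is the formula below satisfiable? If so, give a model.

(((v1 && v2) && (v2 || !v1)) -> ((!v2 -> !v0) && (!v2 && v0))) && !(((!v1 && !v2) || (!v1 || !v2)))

UNSATISFIABLE

Case v2 = True: the formula simplifies to !v1 && !(!v1).
  v1 = True: the conjunct !v1 is False.
  v1 = False: the conjunct !(!v1) becomes !(!False) = False.
Case v2 = False: the conjunct !(((!v1 && !v2) || (!v1 || !v2))) becomes !((!v1 || True)) = False.
Both cases fail — unsatisfiable.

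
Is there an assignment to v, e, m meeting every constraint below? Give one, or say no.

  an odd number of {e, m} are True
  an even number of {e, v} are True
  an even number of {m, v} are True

Adding constraints 1, 2, 3 mod 2: every variable appears an even number of times on the left, so the left side is 0.
But the right sides sum to 1 (mod 2). 0 ≠ 1 — the system is inconsistent.

Unsatisfiable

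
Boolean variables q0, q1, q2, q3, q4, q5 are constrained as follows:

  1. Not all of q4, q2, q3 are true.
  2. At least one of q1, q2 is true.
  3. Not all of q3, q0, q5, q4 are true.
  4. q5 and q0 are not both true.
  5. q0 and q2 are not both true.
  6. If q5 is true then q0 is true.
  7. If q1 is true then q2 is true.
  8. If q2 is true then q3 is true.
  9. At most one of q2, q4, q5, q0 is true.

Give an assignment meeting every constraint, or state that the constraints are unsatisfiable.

q0 = False, q1 = False, q2 = True, q3 = True, q4 = False, q5 = False

  (1) {q4, q2, q3}: 2/3 true — not all ✓
  (2) {q1, q2}: 1 true — at least one ✓
  (3) {q3, q0, q5, q4}: 1/4 true — not all ✓
  (4) q5=F, q0=F — not both ✓
  (5) q0=F, q2=T — not both ✓
  (6) q5=F ⇒ q0: vacuous ✓
  (7) q1=F ⇒ q2: vacuous ✓
  (8) q2=T ⇒ q3: T ✓
  (9) {q2, q4, q5, q0}: 1 true — at most one ✓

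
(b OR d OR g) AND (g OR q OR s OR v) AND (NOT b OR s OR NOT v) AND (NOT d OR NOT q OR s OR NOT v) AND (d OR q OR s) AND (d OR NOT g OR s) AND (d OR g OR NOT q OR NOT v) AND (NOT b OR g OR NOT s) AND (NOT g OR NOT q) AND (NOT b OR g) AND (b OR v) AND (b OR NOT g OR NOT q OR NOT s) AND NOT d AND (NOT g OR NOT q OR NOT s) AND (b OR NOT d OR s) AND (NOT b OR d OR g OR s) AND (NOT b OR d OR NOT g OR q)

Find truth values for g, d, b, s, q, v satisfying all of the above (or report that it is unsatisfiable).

g = True, d = False, b = False, s = True, q = False, v = True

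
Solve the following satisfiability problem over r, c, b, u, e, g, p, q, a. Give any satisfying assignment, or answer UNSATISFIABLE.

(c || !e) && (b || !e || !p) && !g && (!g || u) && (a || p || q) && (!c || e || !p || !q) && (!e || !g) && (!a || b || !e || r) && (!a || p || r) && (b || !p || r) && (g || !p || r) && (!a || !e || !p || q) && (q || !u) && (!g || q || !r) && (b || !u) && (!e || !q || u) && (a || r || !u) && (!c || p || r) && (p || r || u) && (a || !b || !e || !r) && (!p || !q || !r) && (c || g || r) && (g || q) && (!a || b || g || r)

r = True, c = False, b = False, u = False, e = False, g = False, p = False, q = True, a = False

Unit clause (!g) forces g = False.
In (g || q) only q is left, so q = True.
Try r = False:
  (g || !p || r) forces p = False.
  (!a || p || r) forces a = False.
  (a || r || !u) forces u = False.
  clause (p || r || u) is falsified — backtrack.
So r = True.
  then (!p || !q || !r) forces p = False.
Set c = False.
  then (c || !e) forces e = False.
Set b = False.
  then (b || !u) forces u = False.
Set a = False.
All clauses satisfied.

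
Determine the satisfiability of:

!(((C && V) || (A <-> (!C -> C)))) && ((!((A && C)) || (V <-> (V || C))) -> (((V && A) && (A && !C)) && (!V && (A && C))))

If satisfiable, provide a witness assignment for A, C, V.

Case C = True: the formula simplifies to !((V || A)) && !((!A || V)).
  A = True: the conjunct !((V || A)) becomes !((V || True)) = False.
  A = False: the conjunct !((!A || V)) becomes !((True || V)) = False.
Case C = False: the conjunct (!((A && C)) || (V <-> (V || C))) -> (((V && A) && (A && !C)) && (!V && (A && C))) becomes (True || (V <-> V)) -> (((V && A) && A) && False) = False.
Both cases fail — unsatisfiable.

UNSATISFIABLE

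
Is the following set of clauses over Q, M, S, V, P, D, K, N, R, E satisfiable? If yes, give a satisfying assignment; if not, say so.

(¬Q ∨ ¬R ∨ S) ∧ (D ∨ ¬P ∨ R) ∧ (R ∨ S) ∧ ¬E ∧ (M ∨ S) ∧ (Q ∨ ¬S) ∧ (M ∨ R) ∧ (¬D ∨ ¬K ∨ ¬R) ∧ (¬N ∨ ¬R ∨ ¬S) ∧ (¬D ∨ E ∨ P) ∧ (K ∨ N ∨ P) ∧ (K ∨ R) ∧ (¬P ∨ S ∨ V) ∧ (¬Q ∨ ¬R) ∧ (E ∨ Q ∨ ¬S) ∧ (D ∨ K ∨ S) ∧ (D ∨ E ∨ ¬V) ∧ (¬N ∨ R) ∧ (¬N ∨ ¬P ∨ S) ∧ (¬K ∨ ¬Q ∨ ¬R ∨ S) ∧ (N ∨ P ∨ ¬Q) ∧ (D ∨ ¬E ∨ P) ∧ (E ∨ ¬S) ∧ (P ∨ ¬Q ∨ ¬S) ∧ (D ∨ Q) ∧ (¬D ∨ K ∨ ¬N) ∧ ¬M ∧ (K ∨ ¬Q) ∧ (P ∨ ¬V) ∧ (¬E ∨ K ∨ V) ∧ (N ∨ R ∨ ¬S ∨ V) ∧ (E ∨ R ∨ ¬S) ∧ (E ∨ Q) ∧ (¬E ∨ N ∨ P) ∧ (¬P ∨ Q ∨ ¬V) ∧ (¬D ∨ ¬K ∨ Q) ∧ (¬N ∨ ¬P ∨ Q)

Unsatisfiable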